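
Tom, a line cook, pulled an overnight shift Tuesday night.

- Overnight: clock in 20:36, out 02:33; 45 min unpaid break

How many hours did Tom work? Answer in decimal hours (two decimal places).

5.20 hours

Overnight: 20:36 → midnight = 3 h 24 min; midnight → 02:33 = 2 h 33 min; span 5 h 57 min; less 45 min break → 5 h 12 min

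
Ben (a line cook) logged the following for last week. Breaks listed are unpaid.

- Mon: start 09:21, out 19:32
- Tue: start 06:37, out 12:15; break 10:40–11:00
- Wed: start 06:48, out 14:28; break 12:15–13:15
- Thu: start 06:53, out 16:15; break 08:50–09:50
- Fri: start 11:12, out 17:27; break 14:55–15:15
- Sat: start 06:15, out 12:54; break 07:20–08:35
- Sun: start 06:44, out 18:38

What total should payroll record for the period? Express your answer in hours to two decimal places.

53.73 hours

Mon: 09:21–19:32 = 10 h 11 min
Tue: 06:37–12:15 = 5 h 38 min; less 20 min break → 5 h 18 min
Wed: 06:48–14:28 = 7 h 40 min; less 60 min break → 6 h 40 min
Thu: 06:53–16:15 = 9 h 22 min; less 60 min break → 8 h 22 min
Fri: 11:12–17:27 = 6 h 15 min; less 20 min break → 5 h 55 min
Sat: 06:15–12:54 = 6 h 39 min; less 75 min break → 5 h 24 min
Sun: 06:44–18:38 = 11 h 54 min
Total: 10 h 11 min + 5 h 18 min + 6 h 40 min + 8 h 22 min + 5 h 55 min + 5 h 24 min + 11 h 54 min = 53 h 44 min.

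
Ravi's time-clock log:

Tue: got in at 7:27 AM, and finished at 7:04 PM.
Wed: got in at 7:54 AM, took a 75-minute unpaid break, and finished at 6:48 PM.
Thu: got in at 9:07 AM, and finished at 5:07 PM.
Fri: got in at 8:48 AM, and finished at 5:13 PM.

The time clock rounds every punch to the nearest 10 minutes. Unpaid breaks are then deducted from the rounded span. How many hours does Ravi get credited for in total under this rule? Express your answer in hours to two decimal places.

Tue: in 7:27 AM→7:30 AM, out 7:04 PM→7:00 PM; 11 h 30 min
Wed: in 7:54 AM→7:50 AM, out 6:48 PM→6:50 PM; 11 h 0 min − 75 min = 9 h 45 min
Thu: in 9:07 AM→9:10 AM, out 5:07 PM→5:10 PM; 8 h 0 min
Fri: in 8:48 AM→8:50 AM, out 5:13 PM→5:10 PM; 8 h 20 min
Total credited: 37 h 35 min.

37.58 hours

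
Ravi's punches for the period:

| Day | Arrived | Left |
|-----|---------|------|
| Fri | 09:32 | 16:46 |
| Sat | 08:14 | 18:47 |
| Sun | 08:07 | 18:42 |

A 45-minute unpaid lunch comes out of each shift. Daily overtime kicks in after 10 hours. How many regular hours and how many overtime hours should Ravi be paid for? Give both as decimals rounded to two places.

Fri: 09:32–16:46 = 7 h 14 min; less 45 min break → 6 h 29 min
Sat: 08:14–18:47 = 10 h 33 min; less 45 min break → 9 h 48 min
Sun: 08:07–18:42 = 10 h 35 min; less 45 min break → 9 h 50 min
Fri reg 6 h 29 min / OT 0 h 0 min; Sat reg 9 h 48 min / OT 0 h 0 min; Sun reg 9 h 50 min / OT 0 h 0 min.
Totals: regular 26 h 7 min, overtime 0 h 0 min.

Regular 26.12 hours, overtime 0.00 hours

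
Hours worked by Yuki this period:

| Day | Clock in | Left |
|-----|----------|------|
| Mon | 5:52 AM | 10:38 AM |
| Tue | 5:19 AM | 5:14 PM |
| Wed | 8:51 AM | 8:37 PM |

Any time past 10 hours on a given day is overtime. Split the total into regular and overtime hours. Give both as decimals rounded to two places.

Regular 24.77 hours, overtime 3.68 hours

Mon: 5:52 AM–10:38 AM = 4 h 46 min
Tue: 5:19 AM–5:14 PM = 11 h 55 min
Wed: 8:51 AM–8:37 PM = 11 h 46 min
Mon reg 4 h 46 min / OT 0 h 0 min; Tue reg 10 h 0 min / OT 1 h 55 min; Wed reg 10 h 0 min / OT 1 h 46 min.
Totals: regular 24 h 46 min, overtime 3 h 41 min.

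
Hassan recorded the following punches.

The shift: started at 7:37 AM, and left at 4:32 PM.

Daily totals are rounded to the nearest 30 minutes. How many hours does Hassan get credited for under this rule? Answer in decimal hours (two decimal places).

9.00 hours

The shift: 7:37 AM–4:32 PM = 8 h 55 min → rounds to 9 h 0 min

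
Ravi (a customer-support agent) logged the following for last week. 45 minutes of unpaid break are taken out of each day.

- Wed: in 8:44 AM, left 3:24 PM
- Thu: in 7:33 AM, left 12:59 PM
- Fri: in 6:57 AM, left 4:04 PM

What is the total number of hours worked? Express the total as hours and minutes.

Wed: 8:44 AM–3:24 PM = 6 h 40 min; less 45 min break → 5 h 55 min
Thu: 7:33 AM–12:59 PM = 5 h 26 min; less 45 min break → 4 h 41 min
Fri: 6:57 AM–4:04 PM = 9 h 7 min; less 45 min break → 8 h 22 min
Total: 5 h 55 min + 4 h 41 min + 8 h 22 min = 18 h 58 min.

18 h 58 min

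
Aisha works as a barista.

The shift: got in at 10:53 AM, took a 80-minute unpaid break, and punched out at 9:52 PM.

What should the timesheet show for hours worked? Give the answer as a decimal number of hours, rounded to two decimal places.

The shift: 10:53 AM–9:52 PM = 10 h 59 min; less 80 min break → 9 h 39 min

9.65 hours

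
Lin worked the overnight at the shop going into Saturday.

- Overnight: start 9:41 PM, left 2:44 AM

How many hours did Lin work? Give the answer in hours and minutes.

Overnight: 9:41 PM → midnight = 2 h 19 min; midnight → 2:44 AM = 2 h 44 min; span 5 h 3 min

5 h 3 min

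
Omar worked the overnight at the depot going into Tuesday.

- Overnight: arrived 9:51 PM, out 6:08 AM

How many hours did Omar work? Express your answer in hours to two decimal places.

8.28 hours

Overnight: 9:51 PM → midnight = 2 h 9 min; midnight → 6:08 AM = 6 h 8 min; span 8 h 17 min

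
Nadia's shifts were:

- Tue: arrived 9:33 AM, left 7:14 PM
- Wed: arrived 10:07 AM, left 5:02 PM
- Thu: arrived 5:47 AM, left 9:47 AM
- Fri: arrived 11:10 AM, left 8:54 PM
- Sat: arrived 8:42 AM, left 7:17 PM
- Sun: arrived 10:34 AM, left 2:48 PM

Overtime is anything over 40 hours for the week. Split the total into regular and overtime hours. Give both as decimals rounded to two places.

Regular 40.00 hours, overtime 5.15 hours

Tue: 9:33 AM–7:14 PM = 9 h 41 min
Wed: 10:07 AM–5:02 PM = 6 h 55 min
Thu: 5:47 AM–9:47 AM = 4 h 0 min
Fri: 11:10 AM–8:54 PM = 9 h 44 min
Sat: 8:42 AM–7:17 PM = 10 h 35 min
Sun: 10:34 AM–2:48 PM = 4 h 14 min
Total worked: 45 h 9 min = 45.15 h.
Threshold 40 h → overtime 5 h 9 min, regular 40 h 0 min.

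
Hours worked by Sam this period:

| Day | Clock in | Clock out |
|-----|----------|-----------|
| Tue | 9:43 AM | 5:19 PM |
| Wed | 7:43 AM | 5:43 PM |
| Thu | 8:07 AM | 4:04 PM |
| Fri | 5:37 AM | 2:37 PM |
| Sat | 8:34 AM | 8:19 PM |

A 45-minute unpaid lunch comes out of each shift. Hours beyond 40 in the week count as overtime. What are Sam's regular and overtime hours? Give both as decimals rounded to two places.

Regular 40.00 hours, overtime 2.55 hours

Tue: 9:43 AM–5:19 PM = 7 h 36 min; less 45 min break → 6 h 51 min
Wed: 7:43 AM–5:43 PM = 10 h 0 min; less 45 min break → 9 h 15 min
Thu: 8:07 AM–4:04 PM = 7 h 57 min; less 45 min break → 7 h 12 min
Fri: 5:37 AM–2:37 PM = 9 h 0 min; less 45 min break → 8 h 15 min
Sat: 8:34 AM–8:19 PM = 11 h 45 min; less 45 min break → 11 h 0 min
Total worked: 42 h 33 min = 42.55 h.
Threshold 40 h → overtime 2 h 33 min, regular 40 h 0 min.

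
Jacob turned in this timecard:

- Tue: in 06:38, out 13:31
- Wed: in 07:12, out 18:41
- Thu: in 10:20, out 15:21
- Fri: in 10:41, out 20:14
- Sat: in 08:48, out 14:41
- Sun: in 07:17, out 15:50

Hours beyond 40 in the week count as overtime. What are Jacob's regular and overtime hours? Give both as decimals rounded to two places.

Tue: 06:38–13:31 = 6 h 53 min
Wed: 07:12–18:41 = 11 h 29 min
Thu: 10:20–15:21 = 5 h 1 min
Fri: 10:41–20:14 = 9 h 33 min
Sat: 08:48–14:41 = 5 h 53 min
Sun: 07:17–15:50 = 8 h 33 min
Total worked: 47 h 22 min = 47.37 h.
Threshold 40 h → overtime 7 h 22 min, regular 40 h 0 min.

Regular 40.00 hours, overtime 7.37 hours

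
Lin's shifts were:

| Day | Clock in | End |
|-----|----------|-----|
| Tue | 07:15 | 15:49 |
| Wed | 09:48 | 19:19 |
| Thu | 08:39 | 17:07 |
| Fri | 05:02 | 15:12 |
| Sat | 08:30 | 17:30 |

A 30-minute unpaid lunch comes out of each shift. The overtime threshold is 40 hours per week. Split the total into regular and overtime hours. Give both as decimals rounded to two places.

Tue: 07:15–15:49 = 8 h 34 min; less 30 min break → 8 h 4 min
Wed: 09:48–19:19 = 9 h 31 min; less 30 min break → 9 h 1 min
Thu: 08:39–17:07 = 8 h 28 min; less 30 min break → 7 h 58 min
Fri: 05:02–15:12 = 10 h 10 min; less 30 min break → 9 h 40 min
Sat: 08:30–17:30 = 9 h 0 min; less 30 min break → 8 h 30 min
Total worked: 43 h 13 min = 43.22 h.
Threshold 40 h → overtime 3 h 13 min, regular 40 h 0 min.

Regular 40.00 hours, overtime 3.22 hours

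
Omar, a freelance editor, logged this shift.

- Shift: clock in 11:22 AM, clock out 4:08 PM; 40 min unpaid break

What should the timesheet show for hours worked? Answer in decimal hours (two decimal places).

Shift: 11:22 AM–4:08 PM = 4 h 46 min; less 40 min break → 4 h 6 min

4.10 hours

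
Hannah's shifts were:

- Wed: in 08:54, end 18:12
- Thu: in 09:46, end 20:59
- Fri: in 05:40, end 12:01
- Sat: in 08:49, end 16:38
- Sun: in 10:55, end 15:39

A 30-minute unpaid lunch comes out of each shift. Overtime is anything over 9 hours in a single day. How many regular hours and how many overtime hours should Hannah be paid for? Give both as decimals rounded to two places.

Wed: 08:54–18:12 = 9 h 18 min; less 30 min break → 8 h 48 min
Thu: 09:46–20:59 = 11 h 13 min; less 30 min break → 10 h 43 min
Fri: 05:40–12:01 = 6 h 21 min; less 30 min break → 5 h 51 min
Sat: 08:49–16:38 = 7 h 49 min; less 30 min break → 7 h 19 min
Sun: 10:55–15:39 = 4 h 44 min; less 30 min break → 4 h 14 min
Wed reg 8 h 48 min / OT 0 h 0 min; Thu reg 9 h 0 min / OT 1 h 43 min; Fri reg 5 h 51 min / OT 0 h 0 min; Sat reg 7 h 19 min / OT 0 h 0 min; Sun reg 4 h 14 min / OT 0 h 0 min.
Totals: regular 35 h 12 min, overtime 1 h 43 min.

Regular 35.20 hours, overtime 1.72 hours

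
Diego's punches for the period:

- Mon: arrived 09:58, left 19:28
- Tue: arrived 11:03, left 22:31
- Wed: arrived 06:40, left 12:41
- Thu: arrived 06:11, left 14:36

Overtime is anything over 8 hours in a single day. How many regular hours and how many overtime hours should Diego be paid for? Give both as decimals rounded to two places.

Regular 30.02 hours, overtime 5.38 hours

Mon: 09:58–19:28 = 9 h 30 min
Tue: 11:03–22:31 = 11 h 28 min
Wed: 06:40–12:41 = 6 h 1 min
Thu: 06:11–14:36 = 8 h 25 min
Mon reg 8 h 0 min / OT 1 h 30 min; Tue reg 8 h 0 min / OT 3 h 28 min; Wed reg 6 h 1 min / OT 0 h 0 min; Thu reg 8 h 0 min / OT 0 h 25 min.
Totals: regular 30 h 1 min, overtime 5 h 23 min.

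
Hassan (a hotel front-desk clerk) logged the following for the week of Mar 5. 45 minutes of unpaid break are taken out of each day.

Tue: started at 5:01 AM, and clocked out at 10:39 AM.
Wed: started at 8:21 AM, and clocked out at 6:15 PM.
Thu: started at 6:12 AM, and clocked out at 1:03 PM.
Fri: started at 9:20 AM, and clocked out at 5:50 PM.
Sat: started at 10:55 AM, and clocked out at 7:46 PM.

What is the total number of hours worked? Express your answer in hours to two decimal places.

Tue: 5:01 AM–10:39 AM = 5 h 38 min; less 45 min break → 4 h 53 min
Wed: 8:21 AM–6:15 PM = 9 h 54 min; less 45 min break → 9 h 9 min
Thu: 6:12 AM–1:03 PM = 6 h 51 min; less 45 min break → 6 h 6 min
Fri: 9:20 AM–5:50 PM = 8 h 30 min; less 45 min break → 7 h 45 min
Sat: 10:55 AM–7:46 PM = 8 h 51 min; less 45 min break → 8 h 6 min
Total: 4 h 53 min + 9 h 9 min + 6 h 6 min + 7 h 45 min + 8 h 6 min = 35 h 59 min.

35.98 hours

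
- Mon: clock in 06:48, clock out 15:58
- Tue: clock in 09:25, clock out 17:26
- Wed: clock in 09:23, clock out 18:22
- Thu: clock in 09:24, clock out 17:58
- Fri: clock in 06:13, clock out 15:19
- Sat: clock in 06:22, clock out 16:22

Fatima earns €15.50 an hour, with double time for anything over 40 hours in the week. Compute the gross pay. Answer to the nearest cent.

€1048.83

Mon: 06:48–15:58 = 9 h 10 min
Tue: 09:25–17:26 = 8 h 1 min
Wed: 09:23–18:22 = 8 h 59 min
Thu: 09:24–17:58 = 8 h 34 min
Fri: 06:13–15:19 = 9 h 6 min
Sat: 06:22–16:22 = 10 h 0 min
Total worked: 53 h 50 min = 3230 min.
Regular 40 h 0 min = 2400 min at €15.50/h; overtime 13 h 50 min = 830 min at €31.00/h.
Pay = (2400 × €15.50 + 830 × €31.00) ÷ 60 = €1048.83.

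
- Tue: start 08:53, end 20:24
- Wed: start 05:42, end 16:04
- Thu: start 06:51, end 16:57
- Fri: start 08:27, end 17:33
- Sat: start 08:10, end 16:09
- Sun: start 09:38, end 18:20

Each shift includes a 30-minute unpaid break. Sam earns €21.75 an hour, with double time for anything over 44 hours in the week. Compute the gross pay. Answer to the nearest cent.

Tue: 08:53–20:24 = 11 h 31 min; less 30 min break → 11 h 1 min
Wed: 05:42–16:04 = 10 h 22 min; less 30 min break → 9 h 52 min
Thu: 06:51–16:57 = 10 h 6 min; less 30 min break → 9 h 36 min
Fri: 08:27–17:33 = 9 h 6 min; less 30 min break → 8 h 36 min
Sat: 08:10–16:09 = 7 h 59 min; less 30 min break → 7 h 29 min
Sun: 09:38–18:20 = 8 h 42 min; less 30 min break → 8 h 12 min
Total worked: 54 h 46 min = 3286 min.
Regular 44 h 0 min = 2640 min at €21.75/h; overtime 10 h 46 min = 646 min at €43.50/h.
Pay = (2640 × €21.75 + 646 × €43.50) ÷ 60 = €1425.35.

€1425.35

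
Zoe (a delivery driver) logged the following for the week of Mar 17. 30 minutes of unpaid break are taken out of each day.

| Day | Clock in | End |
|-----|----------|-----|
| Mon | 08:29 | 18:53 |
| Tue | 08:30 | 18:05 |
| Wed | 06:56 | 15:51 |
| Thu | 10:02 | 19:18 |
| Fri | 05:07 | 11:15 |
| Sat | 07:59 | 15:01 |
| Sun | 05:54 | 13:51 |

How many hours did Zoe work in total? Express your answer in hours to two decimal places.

55.78 hours

Mon: 08:29–18:53 = 10 h 24 min; less 30 min break → 9 h 54 min
Tue: 08:30–18:05 = 9 h 35 min; less 30 min break → 9 h 5 min
Wed: 06:56–15:51 = 8 h 55 min; less 30 min break → 8 h 25 min
Thu: 10:02–19:18 = 9 h 16 min; less 30 min break → 8 h 46 min
Fri: 05:07–11:15 = 6 h 8 min; less 30 min break → 5 h 38 min
Sat: 07:59–15:01 = 7 h 2 min; less 30 min break → 6 h 32 min
Sun: 05:54–13:51 = 7 h 57 min; less 30 min break → 7 h 27 min
Total: 9 h 54 min + 9 h 5 min + 8 h 25 min + 8 h 46 min + 5 h 38 min + 6 h 32 min + 7 h 27 min = 55 h 47 min.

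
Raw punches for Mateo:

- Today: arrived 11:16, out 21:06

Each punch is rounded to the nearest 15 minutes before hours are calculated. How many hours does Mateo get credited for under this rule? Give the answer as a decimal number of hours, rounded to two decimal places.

9.75 hours

Today: in 11:16→11:15, out 21:06→21:00; 9 h 45 min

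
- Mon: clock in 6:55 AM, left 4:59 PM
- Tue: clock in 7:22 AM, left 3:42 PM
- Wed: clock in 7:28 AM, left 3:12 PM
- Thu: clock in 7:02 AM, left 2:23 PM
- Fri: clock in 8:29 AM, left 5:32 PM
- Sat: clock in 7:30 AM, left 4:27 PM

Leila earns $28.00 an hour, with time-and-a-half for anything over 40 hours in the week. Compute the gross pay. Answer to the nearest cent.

$1602.30

Mon: 6:55 AM–4:59 PM = 10 h 4 min
Tue: 7:22 AM–3:42 PM = 8 h 20 min
Wed: 7:28 AM–3:12 PM = 7 h 44 min
Thu: 7:02 AM–2:23 PM = 7 h 21 min
Fri: 8:29 AM–5:32 PM = 9 h 3 min
Sat: 7:30 AM–4:27 PM = 8 h 57 min
Total worked: 51 h 29 min = 3089 min.
Regular 40 h 0 min = 2400 min at $28.00/h; overtime 11 h 29 min = 689 min at $42.00/h.
Pay = (2400 × $28.00 + 689 × $42.00) ÷ 60 = $1602.30.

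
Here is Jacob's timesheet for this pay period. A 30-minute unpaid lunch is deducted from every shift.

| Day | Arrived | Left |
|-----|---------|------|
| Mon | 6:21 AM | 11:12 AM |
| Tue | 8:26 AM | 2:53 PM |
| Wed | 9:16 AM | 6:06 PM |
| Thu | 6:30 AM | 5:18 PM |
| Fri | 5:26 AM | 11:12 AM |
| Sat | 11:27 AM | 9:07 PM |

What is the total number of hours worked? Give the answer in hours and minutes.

43 h 22 min

Mon: 6:21 AM–11:12 AM = 4 h 51 min; less 30 min break → 4 h 21 min
Tue: 8:26 AM–2:53 PM = 6 h 27 min; less 30 min break → 5 h 57 min
Wed: 9:16 AM–6:06 PM = 8 h 50 min; less 30 min break → 8 h 20 min
Thu: 6:30 AM–5:18 PM = 10 h 48 min; less 30 min break → 10 h 18 min
Fri: 5:26 AM–11:12 AM = 5 h 46 min; less 30 min break → 5 h 16 min
Sat: 11:27 AM–9:07 PM = 9 h 40 min; less 30 min break → 9 h 10 min
Total: 4 h 21 min + 5 h 57 min + 8 h 20 min + 10 h 18 min + 5 h 16 min + 9 h 10 min = 43 h 22 min.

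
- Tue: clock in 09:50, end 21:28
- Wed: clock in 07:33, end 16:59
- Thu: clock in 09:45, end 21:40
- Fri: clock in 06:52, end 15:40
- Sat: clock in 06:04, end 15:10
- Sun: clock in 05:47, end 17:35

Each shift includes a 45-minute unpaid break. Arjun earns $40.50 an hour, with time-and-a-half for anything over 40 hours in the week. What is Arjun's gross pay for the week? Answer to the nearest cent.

$2724.64

Tue: 09:50–21:28 = 11 h 38 min; less 45 min break → 10 h 53 min
Wed: 07:33–16:59 = 9 h 26 min; less 45 min break → 8 h 41 min
Thu: 09:45–21:40 = 11 h 55 min; less 45 min break → 11 h 10 min
Fri: 06:52–15:40 = 8 h 48 min; less 45 min break → 8 h 3 min
Sat: 06:04–15:10 = 9 h 6 min; less 45 min break → 8 h 21 min
Sun: 05:47–17:35 = 11 h 48 min; less 45 min break → 11 h 3 min
Total worked: 58 h 11 min = 3491 min.
Regular 40 h 0 min = 2400 min at $40.50/h; overtime 18 h 11 min = 1091 min at $60.75/h.
Pay = (2400 × $40.50 + 1091 × $60.75) ÷ 60 = $2724.64.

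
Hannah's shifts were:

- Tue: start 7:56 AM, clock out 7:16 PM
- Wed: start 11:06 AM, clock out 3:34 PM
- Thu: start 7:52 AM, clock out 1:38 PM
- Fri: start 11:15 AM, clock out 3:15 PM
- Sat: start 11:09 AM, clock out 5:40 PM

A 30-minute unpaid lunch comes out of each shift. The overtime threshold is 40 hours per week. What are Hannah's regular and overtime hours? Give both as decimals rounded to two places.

Regular 29.58 hours, overtime 0.00 hours

Tue: 7:56 AM–7:16 PM = 11 h 20 min; less 30 min break → 10 h 50 min
Wed: 11:06 AM–3:34 PM = 4 h 28 min; less 30 min break → 3 h 58 min
Thu: 7:52 AM–1:38 PM = 5 h 46 min; less 30 min break → 5 h 16 min
Fri: 11:15 AM–3:15 PM = 4 h 0 min; less 30 min break → 3 h 30 min
Sat: 11:09 AM–5:40 PM = 6 h 31 min; less 30 min break → 6 h 1 min
Total worked: 29 h 35 min = 29.58 h.
Threshold 40 h → overtime 0 h 0 min, regular 29 h 35 min.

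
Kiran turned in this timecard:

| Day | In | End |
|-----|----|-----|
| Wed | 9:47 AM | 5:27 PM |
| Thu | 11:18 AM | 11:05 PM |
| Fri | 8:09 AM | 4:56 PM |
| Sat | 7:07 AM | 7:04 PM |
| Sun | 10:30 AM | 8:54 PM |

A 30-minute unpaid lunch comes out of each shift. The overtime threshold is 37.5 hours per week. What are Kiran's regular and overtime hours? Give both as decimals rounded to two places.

Regular 37.50 hours, overtime 10.58 hours

Wed: 9:47 AM–5:27 PM = 7 h 40 min; less 30 min break → 7 h 10 min
Thu: 11:18 AM–11:05 PM = 11 h 47 min; less 30 min break → 11 h 17 min
Fri: 8:09 AM–4:56 PM = 8 h 47 min; less 30 min break → 8 h 17 min
Sat: 7:07 AM–7:04 PM = 11 h 57 min; less 30 min break → 11 h 27 min
Sun: 10:30 AM–8:54 PM = 10 h 24 min; less 30 min break → 9 h 54 min
Total worked: 48 h 5 min = 48.08 h.
Threshold 37.5 h → overtime 10 h 35 min, regular 37 h 30 min.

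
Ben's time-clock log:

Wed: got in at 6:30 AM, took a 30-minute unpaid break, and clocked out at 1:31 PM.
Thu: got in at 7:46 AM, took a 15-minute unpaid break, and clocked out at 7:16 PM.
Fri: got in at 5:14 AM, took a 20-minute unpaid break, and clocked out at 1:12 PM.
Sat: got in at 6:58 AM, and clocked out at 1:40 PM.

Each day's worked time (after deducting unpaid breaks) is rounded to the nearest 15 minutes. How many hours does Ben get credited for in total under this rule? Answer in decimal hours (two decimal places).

32.25 hours

Wed: 6:30 AM–1:31 PM = 7 h 1 min − 30 min = 6 h 31 min → rounds to 6 h 30 min
Thu: 7:46 AM–7:16 PM = 11 h 30 min − 15 min = 11 h 15 min → rounds to 11 h 15 min
Fri: 5:14 AM–1:12 PM = 7 h 58 min − 20 min = 7 h 38 min → rounds to 7 h 45 min
Sat: 6:58 AM–1:40 PM = 6 h 42 min → rounds to 6 h 45 min
Total credited: 32 h 15 min.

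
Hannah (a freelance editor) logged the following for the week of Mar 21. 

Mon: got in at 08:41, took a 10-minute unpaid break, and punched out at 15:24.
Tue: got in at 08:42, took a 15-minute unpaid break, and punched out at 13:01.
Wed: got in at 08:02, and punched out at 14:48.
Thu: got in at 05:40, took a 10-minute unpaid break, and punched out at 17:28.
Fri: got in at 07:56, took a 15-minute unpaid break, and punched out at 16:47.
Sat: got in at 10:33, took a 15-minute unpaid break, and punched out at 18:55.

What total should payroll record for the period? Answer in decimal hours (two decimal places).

Mon: 08:41–15:24 = 6 h 43 min; less 10 min break → 6 h 33 min
Tue: 08:42–13:01 = 4 h 19 min; less 15 min break → 4 h 4 min
Wed: 08:02–14:48 = 6 h 46 min
Thu: 05:40–17:28 = 11 h 48 min; less 10 min break → 11 h 38 min
Fri: 07:56–16:47 = 8 h 51 min; less 15 min break → 8 h 36 min
Sat: 10:33–18:55 = 8 h 22 min; less 15 min break → 8 h 7 min
Total: 6 h 33 min + 4 h 4 min + 6 h 46 min + 11 h 38 min + 8 h 36 min + 8 h 7 min = 45 h 44 min.

45.73 hours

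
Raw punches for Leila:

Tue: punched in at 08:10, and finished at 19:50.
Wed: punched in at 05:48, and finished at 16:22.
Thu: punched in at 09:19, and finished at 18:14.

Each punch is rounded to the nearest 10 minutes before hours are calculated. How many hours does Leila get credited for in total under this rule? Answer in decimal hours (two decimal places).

Tue: in 08:10→08:10, out 19:50→19:50; 11 h 40 min
Wed: in 05:48→05:50, out 16:22→16:20; 10 h 30 min
Thu: in 09:19→09:20, out 18:14→18:10; 8 h 50 min
Total credited: 31 h 0 min.

31.00 hours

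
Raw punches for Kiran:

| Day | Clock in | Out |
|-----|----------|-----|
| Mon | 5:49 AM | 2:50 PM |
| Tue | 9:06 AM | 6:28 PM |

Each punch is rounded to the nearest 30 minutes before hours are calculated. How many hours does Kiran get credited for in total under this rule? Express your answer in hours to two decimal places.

Mon: in 5:49 AM→6:00 AM, out 2:50 PM→3:00 PM; 9 h 0 min
Tue: in 9:06 AM→9:00 AM, out 6:28 PM→6:30 PM; 9 h 30 min
Total credited: 18 h 30 min.

18.50 hours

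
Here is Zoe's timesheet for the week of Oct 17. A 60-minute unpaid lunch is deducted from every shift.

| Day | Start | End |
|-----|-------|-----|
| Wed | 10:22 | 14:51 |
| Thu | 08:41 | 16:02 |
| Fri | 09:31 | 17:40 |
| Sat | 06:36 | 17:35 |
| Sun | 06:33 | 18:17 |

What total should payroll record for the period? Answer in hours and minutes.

37 h 42 min

Wed: 10:22–14:51 = 4 h 29 min; less 60 min break → 3 h 29 min
Thu: 08:41–16:02 = 7 h 21 min; less 60 min break → 6 h 21 min
Fri: 09:31–17:40 = 8 h 9 min; less 60 min break → 7 h 9 min
Sat: 06:36–17:35 = 10 h 59 min; less 60 min break → 9 h 59 min
Sun: 06:33–18:17 = 11 h 44 min; less 60 min break → 10 h 44 min
Total: 3 h 29 min + 6 h 21 min + 7 h 9 min + 9 h 59 min + 10 h 44 min = 37 h 42 min.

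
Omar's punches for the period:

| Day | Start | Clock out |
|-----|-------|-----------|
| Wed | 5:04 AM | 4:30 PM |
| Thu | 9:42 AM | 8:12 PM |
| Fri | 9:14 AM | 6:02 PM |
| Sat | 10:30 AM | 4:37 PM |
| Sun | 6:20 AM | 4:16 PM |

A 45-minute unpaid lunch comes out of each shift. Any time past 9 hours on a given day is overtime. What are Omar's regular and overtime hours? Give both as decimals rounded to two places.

Regular 40.42 hours, overtime 2.62 hours

Wed: 5:04 AM–4:30 PM = 11 h 26 min; less 45 min break → 10 h 41 min
Thu: 9:42 AM–8:12 PM = 10 h 30 min; less 45 min break → 9 h 45 min
Fri: 9:14 AM–6:02 PM = 8 h 48 min; less 45 min break → 8 h 3 min
Sat: 10:30 AM–4:37 PM = 6 h 7 min; less 45 min break → 5 h 22 min
Sun: 6:20 AM–4:16 PM = 9 h 56 min; less 45 min break → 9 h 11 min
Wed reg 9 h 0 min / OT 1 h 41 min; Thu reg 9 h 0 min / OT 0 h 45 min; Fri reg 8 h 3 min / OT 0 h 0 min; Sat reg 5 h 22 min / OT 0 h 0 min; Sun reg 9 h 0 min / OT 0 h 11 min.
Totals: regular 40 h 25 min, overtime 2 h 37 min.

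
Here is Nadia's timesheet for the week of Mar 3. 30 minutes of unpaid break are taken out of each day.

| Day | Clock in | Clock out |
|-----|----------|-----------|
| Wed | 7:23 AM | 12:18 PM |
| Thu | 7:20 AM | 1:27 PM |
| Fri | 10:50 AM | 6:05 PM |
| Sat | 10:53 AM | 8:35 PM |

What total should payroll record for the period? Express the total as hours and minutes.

Wed: 7:23 AM–12:18 PM = 4 h 55 min; less 30 min break → 4 h 25 min
Thu: 7:20 AM–1:27 PM = 6 h 7 min; less 30 min break → 5 h 37 min
Fri: 10:50 AM–6:05 PM = 7 h 15 min; less 30 min break → 6 h 45 min
Sat: 10:53 AM–8:35 PM = 9 h 42 min; less 30 min break → 9 h 12 min
Total: 4 h 25 min + 5 h 37 min + 6 h 45 min + 9 h 12 min = 25 h 59 min.

25 h 59 min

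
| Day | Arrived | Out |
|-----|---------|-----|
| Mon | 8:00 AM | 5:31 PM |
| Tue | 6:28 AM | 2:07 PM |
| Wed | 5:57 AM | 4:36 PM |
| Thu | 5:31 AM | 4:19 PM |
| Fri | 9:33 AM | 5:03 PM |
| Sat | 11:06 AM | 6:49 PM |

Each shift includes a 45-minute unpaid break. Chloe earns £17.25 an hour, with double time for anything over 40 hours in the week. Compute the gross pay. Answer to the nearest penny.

£1012.00

Mon: 8:00 AM–5:31 PM = 9 h 31 min; less 45 min break → 8 h 46 min
Tue: 6:28 AM–2:07 PM = 7 h 39 min; less 45 min break → 6 h 54 min
Wed: 5:57 AM–4:36 PM = 10 h 39 min; less 45 min break → 9 h 54 min
Thu: 5:31 AM–4:19 PM = 10 h 48 min; less 45 min break → 10 h 3 min
Fri: 9:33 AM–5:03 PM = 7 h 30 min; less 45 min break → 6 h 45 min
Sat: 11:06 AM–6:49 PM = 7 h 43 min; less 45 min break → 6 h 58 min
Total worked: 49 h 20 min = 2960 min.
Regular 40 h 0 min = 2400 min at £17.25/h; overtime 9 h 20 min = 560 min at £34.50/h.
Pay = (2400 × £17.25 + 560 × £34.50) ÷ 60 = £1012.00.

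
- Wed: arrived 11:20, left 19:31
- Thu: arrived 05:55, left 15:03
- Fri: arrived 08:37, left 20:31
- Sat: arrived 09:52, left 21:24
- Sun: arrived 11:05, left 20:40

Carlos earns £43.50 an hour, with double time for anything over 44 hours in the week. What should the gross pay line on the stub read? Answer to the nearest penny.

Wed: 11:20–19:31 = 8 h 11 min
Thu: 05:55–15:03 = 9 h 8 min
Fri: 08:37–20:31 = 11 h 54 min
Sat: 09:52–21:24 = 11 h 32 min
Sun: 11:05–20:40 = 9 h 35 min
Total worked: 50 h 20 min = 3020 min.
Regular 44 h 0 min = 2640 min at £43.50/h; overtime 6 h 20 min = 380 min at £87.00/h.
Pay = (2640 × £43.50 + 380 × £87.00) ÷ 60 = £2465.00.

£2465.00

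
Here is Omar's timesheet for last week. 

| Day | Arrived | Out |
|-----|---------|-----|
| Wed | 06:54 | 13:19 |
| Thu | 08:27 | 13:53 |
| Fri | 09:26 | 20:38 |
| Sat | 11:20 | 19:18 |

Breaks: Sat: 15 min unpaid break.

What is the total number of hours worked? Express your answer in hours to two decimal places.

Wed: 06:54–13:19 = 6 h 25 min
Thu: 08:27–13:53 = 5 h 26 min
Fri: 09:26–20:38 = 11 h 12 min
Sat: 11:20–19:18 = 7 h 58 min; less 15 min break → 7 h 43 min
Total: 6 h 25 min + 5 h 26 min + 11 h 12 min + 7 h 43 min = 30 h 46 min.

30.77 hours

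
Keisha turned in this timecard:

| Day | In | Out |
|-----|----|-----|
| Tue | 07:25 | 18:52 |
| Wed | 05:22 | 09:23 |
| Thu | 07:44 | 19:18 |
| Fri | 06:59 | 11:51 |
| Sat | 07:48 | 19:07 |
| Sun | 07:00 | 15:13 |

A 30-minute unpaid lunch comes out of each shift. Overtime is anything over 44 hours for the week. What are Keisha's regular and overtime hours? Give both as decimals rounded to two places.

Regular 44.00 hours, overtime 4.43 hours

Tue: 07:25–18:52 = 11 h 27 min; less 30 min break → 10 h 57 min
Wed: 05:22–09:23 = 4 h 1 min; less 30 min break → 3 h 31 min
Thu: 07:44–19:18 = 11 h 34 min; less 30 min break → 11 h 4 min
Fri: 06:59–11:51 = 4 h 52 min; less 30 min break → 4 h 22 min
Sat: 07:48–19:07 = 11 h 19 min; less 30 min break → 10 h 49 min
Sun: 07:00–15:13 = 8 h 13 min; less 30 min break → 7 h 43 min
Total worked: 48 h 26 min = 48.43 h.
Threshold 44 h → overtime 4 h 26 min, regular 44 h 0 min.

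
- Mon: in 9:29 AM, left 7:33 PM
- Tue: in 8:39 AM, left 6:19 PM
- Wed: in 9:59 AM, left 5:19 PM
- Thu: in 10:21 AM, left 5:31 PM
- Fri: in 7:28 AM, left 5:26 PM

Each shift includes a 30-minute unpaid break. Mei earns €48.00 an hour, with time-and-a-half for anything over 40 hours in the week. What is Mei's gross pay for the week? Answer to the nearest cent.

€2042.40

Mon: 9:29 AM–7:33 PM = 10 h 4 min; less 30 min break → 9 h 34 min
Tue: 8:39 AM–6:19 PM = 9 h 40 min; less 30 min break → 9 h 10 min
Wed: 9:59 AM–5:19 PM = 7 h 20 min; less 30 min break → 6 h 50 min
Thu: 10:21 AM–5:31 PM = 7 h 10 min; less 30 min break → 6 h 40 min
Fri: 7:28 AM–5:26 PM = 9 h 58 min; less 30 min break → 9 h 28 min
Total worked: 41 h 42 min = 2502 min.
Regular 40 h 0 min = 2400 min at €48.00/h; overtime 1 h 42 min = 102 min at €72.00/h.
Pay = (2400 × €48.00 + 102 × €72.00) ÷ 60 = €2042.40.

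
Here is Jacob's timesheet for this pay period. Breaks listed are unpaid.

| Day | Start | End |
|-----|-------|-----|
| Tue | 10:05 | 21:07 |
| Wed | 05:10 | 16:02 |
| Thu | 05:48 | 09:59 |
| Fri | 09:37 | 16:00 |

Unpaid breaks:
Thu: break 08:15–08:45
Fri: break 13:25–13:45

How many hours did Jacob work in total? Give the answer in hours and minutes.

Tue: 10:05–21:07 = 11 h 2 min
Wed: 05:10–16:02 = 10 h 52 min
Thu: 05:48–09:59 = 4 h 11 min; less 30 min break → 3 h 41 min
Fri: 09:37–16:00 = 6 h 23 min; less 20 min break → 6 h 3 min
Total: 11 h 2 min + 10 h 52 min + 3 h 41 min + 6 h 3 min = 31 h 38 min.

31 h 38 min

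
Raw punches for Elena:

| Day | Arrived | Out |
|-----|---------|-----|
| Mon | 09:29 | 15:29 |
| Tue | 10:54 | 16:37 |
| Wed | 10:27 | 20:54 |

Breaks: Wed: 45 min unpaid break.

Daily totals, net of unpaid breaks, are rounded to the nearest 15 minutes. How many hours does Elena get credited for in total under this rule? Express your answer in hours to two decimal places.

21.50 hours

Mon: 09:29–15:29 = 6 h 0 min → rounds to 6 h 0 min
Tue: 10:54–16:37 = 5 h 43 min → rounds to 5 h 45 min
Wed: 10:27–20:54 = 10 h 27 min − 45 min = 9 h 42 min → rounds to 9 h 45 min
Total credited: 21 h 30 min.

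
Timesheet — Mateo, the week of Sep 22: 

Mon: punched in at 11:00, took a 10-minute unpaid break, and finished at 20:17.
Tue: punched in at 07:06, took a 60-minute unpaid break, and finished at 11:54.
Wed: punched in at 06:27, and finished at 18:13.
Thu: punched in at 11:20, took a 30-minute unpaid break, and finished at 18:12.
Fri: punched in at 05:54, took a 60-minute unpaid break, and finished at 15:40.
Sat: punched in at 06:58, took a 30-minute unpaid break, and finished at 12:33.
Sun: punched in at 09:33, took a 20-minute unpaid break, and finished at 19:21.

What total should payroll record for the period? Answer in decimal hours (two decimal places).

54.37 hours

Mon: 11:00–20:17 = 9 h 17 min; less 10 min break → 9 h 7 min
Tue: 07:06–11:54 = 4 h 48 min; less 60 min break → 3 h 48 min
Wed: 06:27–18:13 = 11 h 46 min
Thu: 11:20–18:12 = 6 h 52 min; less 30 min break → 6 h 22 min
Fri: 05:54–15:40 = 9 h 46 min; less 60 min break → 8 h 46 min
Sat: 06:58–12:33 = 5 h 35 min; less 30 min break → 5 h 5 min
Sun: 09:33–19:21 = 9 h 48 min; less 20 min break → 9 h 28 min
Total: 9 h 7 min + 3 h 48 min + 11 h 46 min + 6 h 22 min + 8 h 46 min + 5 h 5 min + 9 h 28 min = 54 h 22 min.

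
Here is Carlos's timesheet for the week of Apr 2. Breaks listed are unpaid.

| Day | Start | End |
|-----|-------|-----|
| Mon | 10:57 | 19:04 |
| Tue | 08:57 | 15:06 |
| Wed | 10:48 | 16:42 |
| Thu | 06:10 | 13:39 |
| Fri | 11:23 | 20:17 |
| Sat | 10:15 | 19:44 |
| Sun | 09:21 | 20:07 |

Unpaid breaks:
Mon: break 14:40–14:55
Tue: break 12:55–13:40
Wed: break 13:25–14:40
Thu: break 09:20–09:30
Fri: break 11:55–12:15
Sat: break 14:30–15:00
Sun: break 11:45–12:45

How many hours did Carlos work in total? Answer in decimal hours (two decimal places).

Mon: 10:57–19:04 = 8 h 7 min; less 15 min break → 7 h 52 min
Tue: 08:57–15:06 = 6 h 9 min; less 45 min break → 5 h 24 min
Wed: 10:48–16:42 = 5 h 54 min; less 75 min break → 4 h 39 min
Thu: 06:10–13:39 = 7 h 29 min; less 10 min break → 7 h 19 min
Fri: 11:23–20:17 = 8 h 54 min; less 20 min break → 8 h 34 min
Sat: 10:15–19:44 = 9 h 29 min; less 30 min break → 8 h 59 min
Sun: 09:21–20:07 = 10 h 46 min; less 60 min break → 9 h 46 min
Total: 7 h 52 min + 5 h 24 min + 4 h 39 min + 7 h 19 min + 8 h 34 min + 8 h 59 min + 9 h 46 min = 52 h 33 min.

52.55 hours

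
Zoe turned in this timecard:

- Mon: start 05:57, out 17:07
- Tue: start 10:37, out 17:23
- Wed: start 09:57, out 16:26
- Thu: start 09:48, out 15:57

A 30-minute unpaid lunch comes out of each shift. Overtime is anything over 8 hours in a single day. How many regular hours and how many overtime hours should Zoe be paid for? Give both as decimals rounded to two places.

Regular 25.90 hours, overtime 2.67 hours

Mon: 05:57–17:07 = 11 h 10 min; less 30 min break → 10 h 40 min
Tue: 10:37–17:23 = 6 h 46 min; less 30 min break → 6 h 16 min
Wed: 09:57–16:26 = 6 h 29 min; less 30 min break → 5 h 59 min
Thu: 09:48–15:57 = 6 h 9 min; less 30 min break → 5 h 39 min
Mon reg 8 h 0 min / OT 2 h 40 min; Tue reg 6 h 16 min / OT 0 h 0 min; Wed reg 5 h 59 min / OT 0 h 0 min; Thu reg 5 h 39 min / OT 0 h 0 min.
Totals: regular 25 h 54 min, overtime 2 h 40 min.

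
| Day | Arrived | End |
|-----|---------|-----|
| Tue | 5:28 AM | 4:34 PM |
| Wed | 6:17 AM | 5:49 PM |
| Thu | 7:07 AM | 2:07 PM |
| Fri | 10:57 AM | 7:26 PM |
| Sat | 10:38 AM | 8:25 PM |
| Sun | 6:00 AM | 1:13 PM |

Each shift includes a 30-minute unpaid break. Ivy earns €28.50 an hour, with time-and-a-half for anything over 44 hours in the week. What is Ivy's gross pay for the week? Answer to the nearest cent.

Tue: 5:28 AM–4:34 PM = 11 h 6 min; less 30 min break → 10 h 36 min
Wed: 6:17 AM–5:49 PM = 11 h 32 min; less 30 min break → 11 h 2 min
Thu: 7:07 AM–2:07 PM = 7 h 0 min; less 30 min break → 6 h 30 min
Fri: 10:57 AM–7:26 PM = 8 h 29 min; less 30 min break → 7 h 59 min
Sat: 10:38 AM–8:25 PM = 9 h 47 min; less 30 min break → 9 h 17 min
Sun: 6:00 AM–1:13 PM = 7 h 13 min; less 30 min break → 6 h 43 min
Total worked: 52 h 7 min = 3127 min.
Regular 44 h 0 min = 2640 min at €28.50/h; overtime 8 h 7 min = 487 min at €42.75/h.
Pay = (2640 × €28.50 + 487 × €42.75) ÷ 60 = €1600.99.

€1600.99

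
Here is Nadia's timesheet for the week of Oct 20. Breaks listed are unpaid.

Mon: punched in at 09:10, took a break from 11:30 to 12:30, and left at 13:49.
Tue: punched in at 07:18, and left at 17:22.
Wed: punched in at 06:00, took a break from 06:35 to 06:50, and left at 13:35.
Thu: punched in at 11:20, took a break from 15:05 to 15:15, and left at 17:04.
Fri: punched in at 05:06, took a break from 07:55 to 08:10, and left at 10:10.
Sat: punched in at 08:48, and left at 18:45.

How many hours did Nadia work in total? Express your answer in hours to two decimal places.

41.38 hours

Mon: 09:10–13:49 = 4 h 39 min; less 60 min break → 3 h 39 min
Tue: 07:18–17:22 = 10 h 4 min
Wed: 06:00–13:35 = 7 h 35 min; less 15 min break → 7 h 20 min
Thu: 11:20–17:04 = 5 h 44 min; less 10 min break → 5 h 34 min
Fri: 05:06–10:10 = 5 h 4 min; less 15 min break → 4 h 49 min
Sat: 08:48–18:45 = 9 h 57 min
Total: 3 h 39 min + 10 h 4 min + 7 h 20 min + 5 h 34 min + 4 h 49 min + 9 h 57 min = 41 h 23 min.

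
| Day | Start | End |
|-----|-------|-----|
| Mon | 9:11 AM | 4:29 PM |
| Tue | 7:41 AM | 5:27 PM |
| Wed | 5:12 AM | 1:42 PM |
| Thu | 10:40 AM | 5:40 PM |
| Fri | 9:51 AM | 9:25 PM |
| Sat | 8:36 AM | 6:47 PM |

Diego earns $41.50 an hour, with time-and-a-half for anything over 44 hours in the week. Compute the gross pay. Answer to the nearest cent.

Mon: 9:11 AM–4:29 PM = 7 h 18 min
Tue: 7:41 AM–5:27 PM = 9 h 46 min
Wed: 5:12 AM–1:42 PM = 8 h 30 min
Thu: 10:40 AM–5:40 PM = 7 h 0 min
Fri: 9:51 AM–9:25 PM = 11 h 34 min
Sat: 8:36 AM–6:47 PM = 10 h 11 min
Total worked: 54 h 19 min = 3259 min.
Regular 44 h 0 min = 2640 min at $41.50/h; overtime 10 h 19 min = 619 min at $62.25/h.
Pay = (2640 × $41.50 + 619 × $62.25) ÷ 60 = $2468.21.

$2468.21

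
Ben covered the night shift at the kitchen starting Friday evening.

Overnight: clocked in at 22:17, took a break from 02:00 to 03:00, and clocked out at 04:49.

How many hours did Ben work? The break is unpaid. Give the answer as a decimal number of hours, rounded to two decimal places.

Overnight: 22:17 → midnight = 1 h 43 min; midnight → 04:49 = 4 h 49 min; span 6 h 32 min; less 60 min break → 5 h 32 min

5.53 hours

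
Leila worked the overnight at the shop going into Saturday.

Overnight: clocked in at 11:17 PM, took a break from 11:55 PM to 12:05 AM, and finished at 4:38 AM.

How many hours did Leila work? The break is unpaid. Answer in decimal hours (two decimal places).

5.18 hours

Overnight: 11:17 PM → midnight = 0 h 43 min; midnight → 4:38 AM = 4 h 38 min; span 5 h 21 min; less 10 min break → 5 h 11 min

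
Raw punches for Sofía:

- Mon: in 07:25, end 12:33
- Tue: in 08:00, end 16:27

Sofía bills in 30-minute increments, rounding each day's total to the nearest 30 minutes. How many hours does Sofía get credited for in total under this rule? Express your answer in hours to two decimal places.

13.50 hours

Mon: 07:25–12:33 = 5 h 8 min → rounds to 5 h 0 min
Tue: 08:00–16:27 = 8 h 27 min → rounds to 8 h 30 min
Total credited: 13 h 30 min.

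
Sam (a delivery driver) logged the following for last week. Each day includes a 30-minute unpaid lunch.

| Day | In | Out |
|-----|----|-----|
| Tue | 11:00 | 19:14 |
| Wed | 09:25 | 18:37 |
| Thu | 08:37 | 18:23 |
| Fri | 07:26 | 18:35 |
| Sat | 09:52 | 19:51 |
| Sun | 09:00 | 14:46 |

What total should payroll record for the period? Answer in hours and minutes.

Tue: 11:00–19:14 = 8 h 14 min; less 30 min break → 7 h 44 min
Wed: 09:25–18:37 = 9 h 12 min; less 30 min break → 8 h 42 min
Thu: 08:37–18:23 = 9 h 46 min; less 30 min break → 9 h 16 min
Fri: 07:26–18:35 = 11 h 9 min; less 30 min break → 10 h 39 min
Sat: 09:52–19:51 = 9 h 59 min; less 30 min break → 9 h 29 min
Sun: 09:00–14:46 = 5 h 46 min; less 30 min break → 5 h 16 min
Total: 7 h 44 min + 8 h 42 min + 9 h 16 min + 10 h 39 min + 9 h 29 min + 5 h 16 min = 51 h 6 min.

51 h 6 min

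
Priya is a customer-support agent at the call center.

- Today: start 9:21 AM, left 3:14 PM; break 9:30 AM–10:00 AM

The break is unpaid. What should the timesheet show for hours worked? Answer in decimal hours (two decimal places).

5.38 hours

Today: 9:21 AM–3:14 PM = 5 h 53 min; less 30 min break → 5 h 23 min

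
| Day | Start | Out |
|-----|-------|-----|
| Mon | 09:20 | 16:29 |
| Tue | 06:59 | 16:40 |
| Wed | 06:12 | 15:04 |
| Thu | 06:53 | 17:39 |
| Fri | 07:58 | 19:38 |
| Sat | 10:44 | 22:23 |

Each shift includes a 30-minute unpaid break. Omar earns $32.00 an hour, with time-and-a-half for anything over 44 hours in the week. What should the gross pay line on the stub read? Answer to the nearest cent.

Mon: 09:20–16:29 = 7 h 9 min; less 30 min break → 6 h 39 min
Tue: 06:59–16:40 = 9 h 41 min; less 30 min break → 9 h 11 min
Wed: 06:12–15:04 = 8 h 52 min; less 30 min break → 8 h 22 min
Thu: 06:53–17:39 = 10 h 46 min; less 30 min break → 10 h 16 min
Fri: 07:58–19:38 = 11 h 40 min; less 30 min break → 11 h 10 min
Sat: 10:44–22:23 = 11 h 39 min; less 30 min break → 11 h 9 min
Total worked: 56 h 47 min = 3407 min.
Regular 44 h 0 min = 2640 min at $32.00/h; overtime 12 h 47 min = 767 min at $48.00/h.
Pay = (2640 × $32.00 + 767 × $48.00) ÷ 60 = $2021.60.

$2021.60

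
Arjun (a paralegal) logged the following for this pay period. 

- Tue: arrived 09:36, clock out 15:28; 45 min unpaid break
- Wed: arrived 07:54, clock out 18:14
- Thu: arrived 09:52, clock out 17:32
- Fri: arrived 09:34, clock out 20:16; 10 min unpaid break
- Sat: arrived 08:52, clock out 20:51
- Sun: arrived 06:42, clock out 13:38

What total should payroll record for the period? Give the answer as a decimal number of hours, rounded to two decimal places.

52.57 hours

Tue: 09:36–15:28 = 5 h 52 min; less 45 min break → 5 h 7 min
Wed: 07:54–18:14 = 10 h 20 min
Thu: 09:52–17:32 = 7 h 40 min
Fri: 09:34–20:16 = 10 h 42 min; less 10 min break → 10 h 32 min
Sat: 08:52–20:51 = 11 h 59 min
Sun: 06:42–13:38 = 6 h 56 min
Total: 5 h 7 min + 10 h 20 min + 7 h 40 min + 10 h 32 min + 11 h 59 min + 6 h 56 min = 52 h 34 min.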